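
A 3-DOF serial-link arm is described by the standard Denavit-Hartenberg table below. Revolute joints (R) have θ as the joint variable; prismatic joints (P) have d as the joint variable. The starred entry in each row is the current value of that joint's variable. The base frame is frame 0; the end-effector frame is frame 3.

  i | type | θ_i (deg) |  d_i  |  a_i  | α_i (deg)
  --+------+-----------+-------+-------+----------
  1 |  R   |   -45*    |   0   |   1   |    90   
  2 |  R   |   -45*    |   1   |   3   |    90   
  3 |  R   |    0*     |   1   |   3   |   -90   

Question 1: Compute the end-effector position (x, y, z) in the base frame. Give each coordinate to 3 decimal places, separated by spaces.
after link 1: o_1 = (0.7071, -0.7071, 0.0000)
after link 2: o_2 = (1.5000, -2.9142, -2.1213)
after link 3: o_3 = (2.5000, -3.9142, -4.9497)

2.500 -3.914 -4.950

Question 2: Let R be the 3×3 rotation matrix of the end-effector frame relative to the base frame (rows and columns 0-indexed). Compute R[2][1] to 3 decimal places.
End-effector y-axis (col 1 of R) = (0.5000,-0.5000,0.7071)
R[2][1] = 0.7071

0.707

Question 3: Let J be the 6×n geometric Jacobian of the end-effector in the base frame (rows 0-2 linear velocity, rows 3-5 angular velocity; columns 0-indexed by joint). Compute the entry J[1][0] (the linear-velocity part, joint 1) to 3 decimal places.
2.500

axis z_0 = ẑ; lever o_n−o_0 = (2.5000,-3.9142,-4.9497)
cross product → J_v[:, 0] = (3.9142,2.5000,-0.0000)
J_ω[:, 0] = z_0
entry J[1][0] = 2.5000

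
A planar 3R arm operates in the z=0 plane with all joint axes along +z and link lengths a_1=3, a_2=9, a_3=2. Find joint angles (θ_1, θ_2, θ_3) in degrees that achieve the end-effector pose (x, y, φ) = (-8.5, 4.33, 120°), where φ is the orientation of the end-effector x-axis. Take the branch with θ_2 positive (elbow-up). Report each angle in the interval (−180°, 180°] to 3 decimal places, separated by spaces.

60.000 120.001 -60.001

wrist centre = target − a_3·(cos φ, sin φ) = (-7.5000, 2.5979)
cos θ_2 = (62.9993−3²−9²)/(2·3·9) = -0.5000; θ_2 = 120.0008° (elbow-up)
β = atan2(2.5979,-7.5000) = 160.8943°; ψ = atan2(7.7942,-1.5001) = 100.8943°
θ_1 = β − ψ = 60.0000°
θ_3 = φ − θ_1 − θ_2 = -60.0008° (wrapped to (-180°,180°])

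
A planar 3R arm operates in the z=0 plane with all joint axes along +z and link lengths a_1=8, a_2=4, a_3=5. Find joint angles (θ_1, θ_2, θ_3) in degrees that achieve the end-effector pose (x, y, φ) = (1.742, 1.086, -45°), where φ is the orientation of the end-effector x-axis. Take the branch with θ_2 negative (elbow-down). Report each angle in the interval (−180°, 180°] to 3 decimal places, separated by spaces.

wrist centre = target − a_3·(cos φ, sin φ) = (-1.7935, 4.6215)
cos θ_2 = (24.5753−8²−4²)/(2·8·4) = -0.8660; θ_2 = -149.9983° (elbow-down)
β = atan2(4.6215,-1.7935) = 111.2103°; ψ = atan2(-2.0001,4.5360) = -23.7948°
θ_1 = β − ψ = 135.0051°
θ_3 = φ − θ_1 − θ_2 = -30.0069° (wrapped to (-180°,180°])

135.005 -149.998 -30.007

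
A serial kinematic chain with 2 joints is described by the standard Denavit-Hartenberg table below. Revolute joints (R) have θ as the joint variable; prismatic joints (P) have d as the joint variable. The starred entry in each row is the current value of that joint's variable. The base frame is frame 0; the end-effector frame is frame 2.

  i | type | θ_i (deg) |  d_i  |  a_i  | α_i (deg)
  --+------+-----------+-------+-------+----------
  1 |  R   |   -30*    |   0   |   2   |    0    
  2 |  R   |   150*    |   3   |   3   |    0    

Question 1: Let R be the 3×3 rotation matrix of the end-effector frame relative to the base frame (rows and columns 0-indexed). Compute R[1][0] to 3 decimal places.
0.866

End-effector x-axis (col 0 of R) = (-0.5000,0.8660,0.0000)
R[1][0] = 0.8660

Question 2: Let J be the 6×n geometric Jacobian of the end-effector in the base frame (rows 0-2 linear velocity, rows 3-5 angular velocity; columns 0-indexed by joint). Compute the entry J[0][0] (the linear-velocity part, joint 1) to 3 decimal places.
axis z_0 = ẑ; lever o_n−o_0 = (0.2321,1.5981,3.0000)
cross product → J_v[:, 0] = (-1.5981,0.2321,0.0000)
J_ω[:, 0] = z_0
entry J[0][0] = -1.5981

-1.598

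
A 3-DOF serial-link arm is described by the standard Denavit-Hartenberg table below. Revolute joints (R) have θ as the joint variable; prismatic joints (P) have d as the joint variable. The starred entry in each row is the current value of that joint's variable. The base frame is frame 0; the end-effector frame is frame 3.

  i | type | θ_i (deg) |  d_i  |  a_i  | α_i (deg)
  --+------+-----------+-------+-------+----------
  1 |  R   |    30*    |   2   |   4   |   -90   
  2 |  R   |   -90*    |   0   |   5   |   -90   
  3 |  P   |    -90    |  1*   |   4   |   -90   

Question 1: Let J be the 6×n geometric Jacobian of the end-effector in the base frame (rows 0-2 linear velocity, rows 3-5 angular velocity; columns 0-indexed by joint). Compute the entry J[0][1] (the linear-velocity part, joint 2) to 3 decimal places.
4.330

axis z_1 = (-0.5000,0.8660,0.0000); lever o_n−o_1 = (-1.1340,3.9641,5.0000)
cross product → J_v[:, 1] = (4.3301,2.5000,-1.0000)
J_ω[:, 1] = z_1
entry J[0][1] = 4.3301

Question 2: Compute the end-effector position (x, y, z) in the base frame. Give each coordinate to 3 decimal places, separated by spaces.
2.330 5.964 7.000

after link 1: o_1 = (3.4641, 2.0000, 2.0000)
after link 2: o_2 = (3.4641, 2.0000, 7.0000)
after link 3: o_3 = (2.3301, 5.9641, 7.0000)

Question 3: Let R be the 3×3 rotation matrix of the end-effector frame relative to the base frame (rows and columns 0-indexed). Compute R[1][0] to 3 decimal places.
0.866

End-effector x-axis (col 0 of R) = (-0.5000,0.8660,0.0000)
R[1][0] = 0.8660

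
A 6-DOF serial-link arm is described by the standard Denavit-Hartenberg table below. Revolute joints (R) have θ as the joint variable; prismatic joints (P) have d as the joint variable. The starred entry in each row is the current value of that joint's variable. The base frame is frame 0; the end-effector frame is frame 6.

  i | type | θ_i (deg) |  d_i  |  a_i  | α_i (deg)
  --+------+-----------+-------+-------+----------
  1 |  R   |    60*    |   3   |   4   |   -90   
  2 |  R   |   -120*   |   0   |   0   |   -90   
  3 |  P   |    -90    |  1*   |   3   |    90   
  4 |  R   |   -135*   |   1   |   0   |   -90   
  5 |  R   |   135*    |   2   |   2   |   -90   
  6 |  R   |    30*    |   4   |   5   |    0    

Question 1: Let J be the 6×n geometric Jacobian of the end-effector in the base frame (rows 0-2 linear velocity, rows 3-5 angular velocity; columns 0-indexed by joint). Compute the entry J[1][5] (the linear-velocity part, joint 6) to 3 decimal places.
axis z_5 = (-0.0397,0.9312,-0.3624); lever o_n−o_5 = (0.4345,5.5472,3.1686)
cross product → J_v[:, 5] = (4.9607,-0.0316,-0.6250)
J_ω[:, 5] = z_5
entry J[1][5] = -0.0316

-0.032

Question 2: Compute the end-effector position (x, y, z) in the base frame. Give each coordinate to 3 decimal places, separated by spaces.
after link 1: o_1 = (2.0000, 3.4641, 3.0000)
after link 2: o_2 = (2.0000, 3.4641, 3.0000)
after link 3: o_3 = (-0.1651, 5.7141, 3.5000)
after link 4: o_4 = (0.0849, 6.1471, 2.6340)
after link 5: o_5 = (-2.5387, 6.4312, 3.6516)
after link 6: o_6 = (-2.1042, 11.9784, 6.8202)

-2.104 11.978 6.820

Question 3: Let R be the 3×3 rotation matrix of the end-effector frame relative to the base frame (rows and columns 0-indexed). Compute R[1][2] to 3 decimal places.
End-effector z-axis (col 2 of R) = (-0.0397,0.9312,-0.3624)
R[1][2] = 0.9312

0.931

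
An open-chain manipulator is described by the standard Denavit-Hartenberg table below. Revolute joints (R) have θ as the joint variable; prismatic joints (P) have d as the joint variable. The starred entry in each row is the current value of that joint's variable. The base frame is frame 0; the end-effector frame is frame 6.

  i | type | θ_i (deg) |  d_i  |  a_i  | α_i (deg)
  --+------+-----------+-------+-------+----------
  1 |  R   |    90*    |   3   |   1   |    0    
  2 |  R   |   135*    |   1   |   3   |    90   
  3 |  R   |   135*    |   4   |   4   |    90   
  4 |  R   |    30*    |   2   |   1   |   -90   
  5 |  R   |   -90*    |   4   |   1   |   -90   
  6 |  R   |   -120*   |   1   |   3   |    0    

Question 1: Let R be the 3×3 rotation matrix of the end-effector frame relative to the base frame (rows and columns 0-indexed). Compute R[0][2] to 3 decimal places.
0.079

End-effector z-axis (col 2 of R) = (0.0795,0.7866,0.6124)
R[0][2] = 0.0795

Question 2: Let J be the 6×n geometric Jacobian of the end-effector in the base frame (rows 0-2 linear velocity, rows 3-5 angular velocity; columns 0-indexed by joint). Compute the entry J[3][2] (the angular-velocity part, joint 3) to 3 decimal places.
axis z_2 = (-0.7071,0.7071,0.0000); lever o_n−o_2 = (-7.1095,8.0425,2.7811)
cross product → J_v[:, 2] = (1.9665,1.9665,-0.6597)
J_ω[:, 2] = z_2
entry J[3][2] = -0.7071

-0.707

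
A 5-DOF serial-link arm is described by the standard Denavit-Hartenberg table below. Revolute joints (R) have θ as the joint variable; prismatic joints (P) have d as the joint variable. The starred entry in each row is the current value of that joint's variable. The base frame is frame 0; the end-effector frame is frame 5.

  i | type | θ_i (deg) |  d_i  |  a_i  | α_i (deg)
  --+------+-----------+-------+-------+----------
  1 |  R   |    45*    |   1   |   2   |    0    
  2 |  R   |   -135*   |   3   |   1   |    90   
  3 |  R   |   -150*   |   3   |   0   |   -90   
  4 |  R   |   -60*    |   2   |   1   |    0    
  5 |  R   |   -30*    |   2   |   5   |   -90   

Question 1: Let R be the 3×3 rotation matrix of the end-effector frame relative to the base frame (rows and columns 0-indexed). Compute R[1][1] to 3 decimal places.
End-effector y-axis (col 1 of R) = (0.0000,0.5000,0.8660)
R[1][1] = 0.5000

0.500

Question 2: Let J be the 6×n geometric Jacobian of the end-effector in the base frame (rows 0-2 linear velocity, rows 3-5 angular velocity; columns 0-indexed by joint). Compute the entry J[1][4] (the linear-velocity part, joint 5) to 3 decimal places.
axis z_4 = (-0.0000,-0.5000,-0.8660); lever o_n−o_4 = (-5.0000,-1.0000,-1.7321)
cross product → J_v[:, 4] = (0.0000,4.3301,-2.5000)
J_ω[:, 4] = z_4
entry J[1][4] = 4.3301

4.330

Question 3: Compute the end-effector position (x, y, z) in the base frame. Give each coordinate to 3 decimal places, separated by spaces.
after link 1: o_1 = (1.4142, 1.4142, 1.0000)
after link 2: o_2 = (1.4142, 0.4142, 4.0000)
after link 3: o_3 = (-1.5858, 0.4142, 4.0000)
after link 4: o_4 = (-2.4518, -0.1528, 2.0179)
after link 5: o_5 = (-7.4518, -1.1528, 0.2859)

-7.452 -1.153 0.286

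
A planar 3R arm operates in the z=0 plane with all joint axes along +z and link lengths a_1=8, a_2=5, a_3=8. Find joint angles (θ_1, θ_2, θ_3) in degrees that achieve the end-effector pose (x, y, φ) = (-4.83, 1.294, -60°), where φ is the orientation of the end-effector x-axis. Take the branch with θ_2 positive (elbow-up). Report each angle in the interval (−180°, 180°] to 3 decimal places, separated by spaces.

wrist centre = target − a_3·(cos φ, sin φ) = (-8.8300, 8.2222)
cos θ_2 = (145.5735−8²−5²)/(2·8·5) = 0.7072; θ_2 = 44.9950° (elbow-up)
β = atan2(8.2222,-8.8300) = 137.0413°; ψ = atan2(3.5352,11.5358) = 17.0380°
θ_1 = β − ψ = 120.0034°
θ_3 = φ − θ_1 − θ_2 = 135.0017° (wrapped to (-180°,180°])

120.003 44.995 135.002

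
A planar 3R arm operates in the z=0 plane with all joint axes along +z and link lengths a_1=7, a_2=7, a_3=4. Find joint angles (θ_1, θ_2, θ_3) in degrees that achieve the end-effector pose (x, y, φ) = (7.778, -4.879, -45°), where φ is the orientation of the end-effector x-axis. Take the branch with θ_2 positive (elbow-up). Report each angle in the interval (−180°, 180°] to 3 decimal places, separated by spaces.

wrist centre = target − a_3·(cos φ, sin φ) = (4.9496, -2.0506)
cos θ_2 = (28.7031−7²−7²)/(2·7·7) = -0.7071; θ_2 = 135.0003° (elbow-up)
β = atan2(-2.0506,4.9496) = -22.5039°; ψ = atan2(4.9497,2.0502) = 67.5002°
θ_1 = β − ψ = -90.0041°
θ_3 = φ − θ_1 − θ_2 = -89.9963° (wrapped to (-180°,180°])

-90.004 135.000 -89.996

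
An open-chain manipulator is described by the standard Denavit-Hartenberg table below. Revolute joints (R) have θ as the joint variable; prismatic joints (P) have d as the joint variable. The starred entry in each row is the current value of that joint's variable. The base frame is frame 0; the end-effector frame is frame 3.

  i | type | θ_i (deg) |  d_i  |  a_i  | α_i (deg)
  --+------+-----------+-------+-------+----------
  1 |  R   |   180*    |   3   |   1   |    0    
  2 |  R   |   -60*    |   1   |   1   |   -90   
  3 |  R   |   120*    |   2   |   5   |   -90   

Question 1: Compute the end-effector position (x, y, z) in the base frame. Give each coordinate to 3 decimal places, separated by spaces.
after link 1: o_1 = (-1.0000, 0.0000, 3.0000)
after link 2: o_2 = (-1.5000, 0.8660, 4.0000)
after link 3: o_3 = (-1.9821, -2.2990, -0.3301)

-1.982 -2.299 -0.330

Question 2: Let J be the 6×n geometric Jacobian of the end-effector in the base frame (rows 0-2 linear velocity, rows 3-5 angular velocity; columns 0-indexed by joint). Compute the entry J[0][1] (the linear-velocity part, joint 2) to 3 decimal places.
2.299

axis z_1 = (0.0000,0.0000,1.0000); lever o_n−o_1 = (-0.9821,-2.2990,-3.3301)
cross product → J_v[:, 1] = (2.2990,-0.9821,0.0000)
J_ω[:, 1] = z_1
entry J[0][1] = 2.2990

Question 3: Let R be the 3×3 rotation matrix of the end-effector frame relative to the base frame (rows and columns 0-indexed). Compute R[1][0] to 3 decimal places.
End-effector x-axis (col 0 of R) = (0.2500,-0.4330,-0.8660)
R[1][0] = -0.4330

-0.433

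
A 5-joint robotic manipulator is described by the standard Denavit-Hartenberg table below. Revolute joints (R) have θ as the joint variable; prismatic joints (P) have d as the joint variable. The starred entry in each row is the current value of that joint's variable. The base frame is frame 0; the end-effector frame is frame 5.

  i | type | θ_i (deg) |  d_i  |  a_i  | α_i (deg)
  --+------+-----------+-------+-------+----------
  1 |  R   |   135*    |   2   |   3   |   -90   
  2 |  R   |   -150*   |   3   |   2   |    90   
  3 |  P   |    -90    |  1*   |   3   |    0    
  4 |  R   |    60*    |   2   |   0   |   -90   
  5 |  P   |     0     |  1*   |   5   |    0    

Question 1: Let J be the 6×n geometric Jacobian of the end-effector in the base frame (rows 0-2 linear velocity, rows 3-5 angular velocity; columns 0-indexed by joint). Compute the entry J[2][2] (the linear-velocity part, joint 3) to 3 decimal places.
prismatic axis z_2 = (0.3536,-0.3536,-0.8660)
J_v[:, 2] = z_2; J_ω[:, 2] = (0,0,0)
entry J[2][2] = -0.8660

-0.866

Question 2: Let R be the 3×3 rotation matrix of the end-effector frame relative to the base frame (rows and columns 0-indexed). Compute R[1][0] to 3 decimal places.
-0.177

End-effector x-axis (col 0 of R) = (0.8839,-0.1768,0.4330)
R[1][0] = -0.1768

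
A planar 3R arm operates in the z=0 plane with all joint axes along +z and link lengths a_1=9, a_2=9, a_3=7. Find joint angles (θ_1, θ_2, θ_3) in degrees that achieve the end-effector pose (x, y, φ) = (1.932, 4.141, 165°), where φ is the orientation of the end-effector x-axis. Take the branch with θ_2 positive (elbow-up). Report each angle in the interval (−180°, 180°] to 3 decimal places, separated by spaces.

-45.000 119.999 90.001

wrist centre = target − a_3·(cos φ, sin φ) = (8.6935, 2.3293)
cos θ_2 = (81.0021−9²−9²)/(2·9·9) = -0.5000; θ_2 = 119.9991° (elbow-up)
β = atan2(2.3293,8.6935) = 14.9991°; ψ = atan2(7.7943,4.5001) = 59.9996°
θ_1 = β − ψ = -45.0005°
θ_3 = φ − θ_1 − θ_2 = 90.0013° (wrapped to (-180°,180°])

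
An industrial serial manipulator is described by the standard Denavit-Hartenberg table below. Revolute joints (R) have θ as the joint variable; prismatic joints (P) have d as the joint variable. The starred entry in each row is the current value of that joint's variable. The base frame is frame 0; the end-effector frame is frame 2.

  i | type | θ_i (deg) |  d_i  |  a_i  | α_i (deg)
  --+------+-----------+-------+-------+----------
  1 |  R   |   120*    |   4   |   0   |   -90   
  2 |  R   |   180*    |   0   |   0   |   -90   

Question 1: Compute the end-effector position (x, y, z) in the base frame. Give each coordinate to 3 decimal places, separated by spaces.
0.000 0.000 4.000

after link 1: o_1 = (0.0000, 0.0000, 4.0000)
after link 2: o_2 = (0.0000, 0.0000, 4.0000)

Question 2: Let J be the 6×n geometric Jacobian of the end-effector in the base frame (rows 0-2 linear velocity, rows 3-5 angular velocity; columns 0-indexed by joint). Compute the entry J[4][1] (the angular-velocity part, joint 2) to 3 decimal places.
-0.500

axis z_1 = (-0.8660,-0.5000,0.0000); lever o_n−o_1 = (0.0000,0.0000,0.0000)
cross product → J_v[:, 1] = (-0.0000,0.0000,0.0000)
J_ω[:, 1] = z_1
entry J[4][1] = -0.5000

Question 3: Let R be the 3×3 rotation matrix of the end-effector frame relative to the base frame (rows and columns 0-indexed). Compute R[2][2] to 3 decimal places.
1.000

End-effector z-axis (col 2 of R) = (0.0000,-0.0000,1.0000)
R[2][2] = 1.0000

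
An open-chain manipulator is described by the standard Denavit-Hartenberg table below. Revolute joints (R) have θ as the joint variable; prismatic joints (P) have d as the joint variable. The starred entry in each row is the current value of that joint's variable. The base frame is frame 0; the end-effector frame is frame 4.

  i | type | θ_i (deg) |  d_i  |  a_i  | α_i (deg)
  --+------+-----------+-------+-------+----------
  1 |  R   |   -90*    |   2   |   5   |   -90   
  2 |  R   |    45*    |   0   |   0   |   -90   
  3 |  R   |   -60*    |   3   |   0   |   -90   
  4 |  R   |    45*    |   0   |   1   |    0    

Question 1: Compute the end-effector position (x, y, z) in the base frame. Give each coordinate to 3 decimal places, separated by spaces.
after link 1: o_1 = (0.0000, -5.0000, 2.0000)
after link 2: o_2 = (0.0000, -5.0000, 2.0000)
after link 3: o_3 = (0.0000, -2.8787, -0.1213)
after link 4: o_4 = (0.6124, -3.6287, 0.1287)

0.612 -3.629 0.129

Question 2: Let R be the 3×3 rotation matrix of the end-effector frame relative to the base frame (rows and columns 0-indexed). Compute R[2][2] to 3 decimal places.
-0.612

End-effector z-axis (col 2 of R) = (-0.5000,-0.6124,-0.6124)
R[2][2] = -0.6124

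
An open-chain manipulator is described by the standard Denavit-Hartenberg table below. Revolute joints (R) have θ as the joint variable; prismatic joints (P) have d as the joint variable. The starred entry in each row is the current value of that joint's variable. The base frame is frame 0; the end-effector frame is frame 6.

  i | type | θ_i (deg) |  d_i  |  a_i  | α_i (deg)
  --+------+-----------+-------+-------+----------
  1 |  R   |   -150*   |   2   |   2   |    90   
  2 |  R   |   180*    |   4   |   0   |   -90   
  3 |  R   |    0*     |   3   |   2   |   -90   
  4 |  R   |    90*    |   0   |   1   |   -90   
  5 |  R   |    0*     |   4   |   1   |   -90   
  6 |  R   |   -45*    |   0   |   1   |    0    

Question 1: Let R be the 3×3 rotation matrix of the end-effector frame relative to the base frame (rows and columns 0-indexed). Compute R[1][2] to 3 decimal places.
End-effector z-axis (col 2 of R) = (-0.5000,0.8660,0.0000)
R[1][2] = 0.8660

0.866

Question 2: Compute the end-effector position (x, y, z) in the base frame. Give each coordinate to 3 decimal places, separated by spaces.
after link 1: o_1 = (-1.7321, -1.0000, 2.0000)
after link 2: o_2 = (-3.7321, 2.4641, 2.0000)
after link 3: o_3 = (-2.0000, 3.4641, -1.0000)
after link 4: o_4 = (-2.0000, 3.4641, 0.0000)
after link 5: o_5 = (-5.4641, 1.4641, 1.0000)
after link 6: o_6 = (-6.0765, 1.1105, 1.7071)

-6.076 1.111 1.707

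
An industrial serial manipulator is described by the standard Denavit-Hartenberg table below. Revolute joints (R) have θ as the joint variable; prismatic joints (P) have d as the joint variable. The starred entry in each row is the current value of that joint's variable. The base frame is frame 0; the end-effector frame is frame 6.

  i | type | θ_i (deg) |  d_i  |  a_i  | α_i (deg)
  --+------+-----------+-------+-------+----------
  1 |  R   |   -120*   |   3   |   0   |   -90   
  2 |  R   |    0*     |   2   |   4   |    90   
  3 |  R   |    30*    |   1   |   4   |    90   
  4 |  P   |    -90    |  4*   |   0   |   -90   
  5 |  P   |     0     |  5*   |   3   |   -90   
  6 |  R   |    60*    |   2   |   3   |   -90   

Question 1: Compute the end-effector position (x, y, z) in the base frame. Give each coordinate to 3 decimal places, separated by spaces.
-2.268 -10.866 -0.500

after link 1: o_1 = (0.0000, 0.0000, 3.0000)
after link 2: o_2 = (-0.2679, -4.4641, 3.0000)
after link 3: o_3 = (-0.2679, -8.4641, 4.0000)
after link 4: o_4 = (-4.2679, -8.4641, 4.0000)
after link 5: o_5 = (-4.2679, -13.4641, 1.0000)
after link 6: o_6 = (-2.2679, -10.8660, -0.5000)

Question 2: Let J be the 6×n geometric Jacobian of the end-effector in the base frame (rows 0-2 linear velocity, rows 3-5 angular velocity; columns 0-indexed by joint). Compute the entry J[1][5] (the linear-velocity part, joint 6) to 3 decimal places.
axis z_5 = (1.0000,-0.0000,-0.0000); lever o_n−o_5 = (2.0000,2.5981,-1.5000)
cross product → J_v[:, 5] = (0.0000,1.5000,2.5981)
J_ω[:, 5] = z_5
entry J[1][5] = 1.5000

1.500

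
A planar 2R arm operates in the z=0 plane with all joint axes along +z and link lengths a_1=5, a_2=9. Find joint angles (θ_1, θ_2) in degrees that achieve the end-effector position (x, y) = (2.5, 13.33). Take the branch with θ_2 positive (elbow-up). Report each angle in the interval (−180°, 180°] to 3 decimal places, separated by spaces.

59.997 30.004

cos θ_2 = (183.9389−5²−9²)/(2·5·9) = 0.8660; θ_2 = 30.0043° (elbow-up)
β = atan2(13.3300,2.5000) = 79.3777°; ψ = atan2(4.5006,12.7939) = 19.3807°
θ_1 = β − ψ = 59.9971°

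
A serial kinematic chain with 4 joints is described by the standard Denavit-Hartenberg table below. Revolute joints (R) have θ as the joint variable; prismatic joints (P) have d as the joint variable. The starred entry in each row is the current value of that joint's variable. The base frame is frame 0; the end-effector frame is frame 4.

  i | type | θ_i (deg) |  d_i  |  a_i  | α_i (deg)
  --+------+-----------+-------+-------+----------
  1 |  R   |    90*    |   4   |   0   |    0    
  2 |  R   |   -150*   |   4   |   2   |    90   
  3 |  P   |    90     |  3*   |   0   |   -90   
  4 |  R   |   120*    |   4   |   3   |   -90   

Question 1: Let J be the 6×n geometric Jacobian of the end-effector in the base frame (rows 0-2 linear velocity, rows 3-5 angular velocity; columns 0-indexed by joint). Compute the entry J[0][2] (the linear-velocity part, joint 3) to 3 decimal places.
prismatic axis z_2 = (-0.8660,-0.5000,0.0000)
J_v[:, 2] = z_2; J_ω[:, 2] = (0,0,0)
entry J[0][2] = -0.8660

-0.866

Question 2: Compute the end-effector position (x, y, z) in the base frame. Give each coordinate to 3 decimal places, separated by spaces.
-1.348 1.531 6.500

after link 1: o_1 = (0.0000, 0.0000, 4.0000)
after link 2: o_2 = (1.0000, -1.7321, 8.0000)
after link 3: o_3 = (-1.5981, -3.2321, 8.0000)
after link 4: o_4 = (-1.3481, 1.5311, 6.5000)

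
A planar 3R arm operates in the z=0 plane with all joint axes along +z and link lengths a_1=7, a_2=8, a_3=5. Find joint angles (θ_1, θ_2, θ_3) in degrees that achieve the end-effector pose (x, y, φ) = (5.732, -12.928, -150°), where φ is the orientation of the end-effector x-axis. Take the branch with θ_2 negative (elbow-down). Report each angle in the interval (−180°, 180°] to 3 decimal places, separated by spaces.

wrist centre = target − a_3·(cos φ, sin φ) = (10.0621, -10.4280)
cos θ_2 = (209.9896−7²−8²)/(2·7·8) = 0.8660; θ_2 = -30.0054° (elbow-down)
β = atan2(-10.4280,10.0621) = -46.0230°; ψ = atan2(-4.0007,13.9278) = -16.0263°
θ_1 = β − ψ = -29.9967°
θ_3 = φ − θ_1 − θ_2 = -89.9979° (wrapped to (-180°,180°])

-29.997 -30.005 -89.998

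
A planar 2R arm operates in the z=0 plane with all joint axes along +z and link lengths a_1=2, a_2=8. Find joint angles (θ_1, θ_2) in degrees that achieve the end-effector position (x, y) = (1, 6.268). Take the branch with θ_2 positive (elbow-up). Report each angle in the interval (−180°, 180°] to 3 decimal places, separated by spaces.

-59.997 149.998

cos θ_2 = (40.2878−2²−8²)/(2·2·8) = -0.8660; θ_2 = 149.9977° (elbow-up)
β = atan2(6.2680,1.0000) = 80.9354°; ψ = atan2(4.0003,-4.9280) = 140.9325°
θ_1 = β − ψ = -59.9971°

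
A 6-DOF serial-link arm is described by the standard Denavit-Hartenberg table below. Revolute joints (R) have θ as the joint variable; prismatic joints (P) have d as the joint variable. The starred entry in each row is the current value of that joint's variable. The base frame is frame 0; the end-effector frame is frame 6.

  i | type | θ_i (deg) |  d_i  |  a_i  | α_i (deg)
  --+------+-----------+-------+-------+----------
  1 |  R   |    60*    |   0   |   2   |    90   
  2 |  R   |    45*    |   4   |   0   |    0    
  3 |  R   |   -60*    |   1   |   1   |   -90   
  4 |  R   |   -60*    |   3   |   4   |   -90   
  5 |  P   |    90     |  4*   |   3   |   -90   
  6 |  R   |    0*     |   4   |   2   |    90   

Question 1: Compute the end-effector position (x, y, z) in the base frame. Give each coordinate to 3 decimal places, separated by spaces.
5.495 3.518 -3.087

after link 1: o_1 = (1.0000, 1.7321, 0.0000)
after link 2: o_2 = (4.4641, -0.2679, 0.0000)
after link 3: o_3 = (5.8131, 0.0686, -0.2588)
after link 4: o_4 = (10.1672, 0.6820, 2.1213)
after link 5: o_5 = (9.7200, 3.9073, -1.6730)
after link 6: o_6 = (5.4953, 3.5181, -3.0872)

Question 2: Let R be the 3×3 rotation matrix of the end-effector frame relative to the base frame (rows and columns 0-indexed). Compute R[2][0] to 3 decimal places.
-0.966

End-effector x-axis (col 0 of R) = (-0.1294,-0.2241,-0.9659)
R[2][0] = -0.9659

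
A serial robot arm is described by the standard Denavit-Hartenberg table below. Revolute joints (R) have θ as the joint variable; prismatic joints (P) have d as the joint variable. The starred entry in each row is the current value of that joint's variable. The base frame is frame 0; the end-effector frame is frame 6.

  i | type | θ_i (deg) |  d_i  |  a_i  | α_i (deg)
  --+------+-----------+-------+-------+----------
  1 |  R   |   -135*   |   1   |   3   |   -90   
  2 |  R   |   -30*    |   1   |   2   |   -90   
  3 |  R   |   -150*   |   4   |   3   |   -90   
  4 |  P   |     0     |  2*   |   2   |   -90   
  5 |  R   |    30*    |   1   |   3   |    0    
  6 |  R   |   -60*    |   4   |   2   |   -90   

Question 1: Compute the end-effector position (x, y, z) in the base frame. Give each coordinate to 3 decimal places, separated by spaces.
after link 1: o_1 = (-2.1213, -2.1213, 1.0000)
after link 2: o_2 = (-2.6390, -4.0532, 2.0000)
after link 3: o_3 = (-1.4015, -4.9371, -2.7631)
after link 4: o_4 = (0.9786, -6.4206, -3.1292)
after link 5: o_5 = (3.1693, -4.2299, -3.7631)
after link 6: o_6 = (6.4206, -3.4281, -0.7990)

6.421 -3.428 -0.799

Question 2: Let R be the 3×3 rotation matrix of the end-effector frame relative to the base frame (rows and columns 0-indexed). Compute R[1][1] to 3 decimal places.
-0.354

End-effector y-axis (col 1 of R) = (-0.3536,-0.3536,-0.8660)
R[1][1] = -0.3536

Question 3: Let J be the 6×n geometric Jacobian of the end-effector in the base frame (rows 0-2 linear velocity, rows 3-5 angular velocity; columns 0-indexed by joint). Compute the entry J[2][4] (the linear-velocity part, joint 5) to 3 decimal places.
-0.866

axis z_4 = (0.3536,0.3536,0.8660); lever o_n−o_4 = (5.4420,2.9925,2.3301)
cross product → J_v[:, 4] = (-1.7678,3.8891,-0.8660)
J_ω[:, 4] = z_4
entry J[2][4] = -0.8660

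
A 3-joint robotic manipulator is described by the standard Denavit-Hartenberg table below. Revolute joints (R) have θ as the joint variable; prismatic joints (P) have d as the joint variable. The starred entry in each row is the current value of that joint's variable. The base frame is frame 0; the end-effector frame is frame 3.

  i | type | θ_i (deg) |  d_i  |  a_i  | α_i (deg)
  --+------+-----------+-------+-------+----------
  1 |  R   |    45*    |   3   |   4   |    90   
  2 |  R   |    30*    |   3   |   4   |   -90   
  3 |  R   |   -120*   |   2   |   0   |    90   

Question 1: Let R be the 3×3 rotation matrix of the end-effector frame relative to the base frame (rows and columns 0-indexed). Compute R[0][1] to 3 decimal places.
-0.354

End-effector y-axis (col 1 of R) = (-0.3536,-0.3536,0.8660)
R[0][1] = -0.3536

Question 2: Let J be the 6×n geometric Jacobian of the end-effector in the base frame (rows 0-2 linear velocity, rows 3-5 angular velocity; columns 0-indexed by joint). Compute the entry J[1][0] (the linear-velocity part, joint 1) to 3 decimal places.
axis z_0 = ẑ; lever o_n−o_0 = (6.6921,2.4495,6.7321)
cross product → J_v[:, 0] = (-2.4495,6.6921,0.0000)
J_ω[:, 0] = z_0
entry J[1][0] = 6.6921

6.692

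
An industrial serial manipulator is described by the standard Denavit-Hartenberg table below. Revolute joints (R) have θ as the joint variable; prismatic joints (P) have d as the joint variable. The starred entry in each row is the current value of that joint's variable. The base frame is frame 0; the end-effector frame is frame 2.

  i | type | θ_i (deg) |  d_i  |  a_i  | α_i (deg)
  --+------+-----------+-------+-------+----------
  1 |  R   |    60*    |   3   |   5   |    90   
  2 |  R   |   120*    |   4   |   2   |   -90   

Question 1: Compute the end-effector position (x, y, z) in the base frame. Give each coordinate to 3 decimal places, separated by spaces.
after link 1: o_1 = (2.5000, 4.3301, 3.0000)
after link 2: o_2 = (5.4641, 1.4641, 4.7321)

5.464 1.464 4.732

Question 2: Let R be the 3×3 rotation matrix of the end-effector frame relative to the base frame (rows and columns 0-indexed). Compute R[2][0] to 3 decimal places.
End-effector x-axis (col 0 of R) = (-0.2500,-0.4330,0.8660)
R[2][0] = 0.8660

0.866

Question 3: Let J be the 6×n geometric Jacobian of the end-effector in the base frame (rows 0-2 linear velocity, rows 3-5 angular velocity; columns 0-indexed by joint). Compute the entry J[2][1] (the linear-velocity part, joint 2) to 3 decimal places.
axis z_1 = (0.8660,-0.5000,0.0000); lever o_n−o_1 = (2.9641,-2.8660,1.7321)
cross product → J_v[:, 1] = (-0.8660,-1.5000,-1.0000)
J_ω[:, 1] = z_1
entry J[2][1] = -1.0000

-1.000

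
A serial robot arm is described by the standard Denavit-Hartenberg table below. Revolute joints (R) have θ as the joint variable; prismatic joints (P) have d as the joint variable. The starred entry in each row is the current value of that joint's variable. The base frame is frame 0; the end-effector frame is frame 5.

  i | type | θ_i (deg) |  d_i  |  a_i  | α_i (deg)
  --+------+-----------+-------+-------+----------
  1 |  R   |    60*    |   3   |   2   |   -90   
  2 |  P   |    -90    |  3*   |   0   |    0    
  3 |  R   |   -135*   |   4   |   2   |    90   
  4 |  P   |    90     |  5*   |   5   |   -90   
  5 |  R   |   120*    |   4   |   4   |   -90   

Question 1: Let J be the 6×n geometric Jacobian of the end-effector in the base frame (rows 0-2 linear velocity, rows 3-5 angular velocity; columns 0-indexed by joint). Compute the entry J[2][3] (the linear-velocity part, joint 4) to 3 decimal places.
prismatic axis z_3 = (0.3536,0.6124,-0.7071)
J_v[:, 3] = z_3; J_ω[:, 3] = (0,0,0)
entry J[2][3] = -0.7071

-0.707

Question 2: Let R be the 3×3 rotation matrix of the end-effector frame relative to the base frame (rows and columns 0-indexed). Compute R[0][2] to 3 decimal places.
End-effector z-axis (col 2 of R) = (0.9268,-0.1268,-0.3536)
R[0][2] = 0.9268

0.927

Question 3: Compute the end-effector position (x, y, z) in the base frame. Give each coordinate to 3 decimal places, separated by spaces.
after link 1: o_1 = (1.0000, 1.7321, 3.0000)
after link 2: o_2 = (-1.5981, 3.2321, 3.0000)
after link 3: o_3 = (-5.7693, 4.0073, 1.5858)
after link 4: o_4 = (-8.3316, 9.5692, -1.9497)
after link 5: o_5 = (-6.4101, 8.8973, 3.3282)

-6.410 8.897 3.328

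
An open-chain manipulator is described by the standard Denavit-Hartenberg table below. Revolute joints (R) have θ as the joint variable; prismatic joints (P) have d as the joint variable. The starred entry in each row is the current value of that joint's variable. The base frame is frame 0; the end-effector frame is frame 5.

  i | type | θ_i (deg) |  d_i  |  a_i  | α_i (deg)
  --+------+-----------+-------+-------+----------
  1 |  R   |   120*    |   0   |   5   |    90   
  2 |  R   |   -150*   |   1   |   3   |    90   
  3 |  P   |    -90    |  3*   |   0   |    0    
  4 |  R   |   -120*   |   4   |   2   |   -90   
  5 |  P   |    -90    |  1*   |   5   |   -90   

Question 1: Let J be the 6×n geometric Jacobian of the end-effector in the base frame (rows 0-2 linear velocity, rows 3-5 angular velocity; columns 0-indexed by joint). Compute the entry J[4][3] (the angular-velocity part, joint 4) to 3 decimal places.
-0.433

axis z_3 = (0.2500,-0.4330,0.8660); lever o_n−o_3 = (1.3995,-2.1561,8.9103)
cross product → J_v[:, 3] = (-1.9910,-1.0155,0.0670)
J_ω[:, 3] = z_3
entry J[4][3] = -0.4330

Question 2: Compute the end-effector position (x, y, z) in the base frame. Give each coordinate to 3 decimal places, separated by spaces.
1.815 -0.875 10.008

after link 1: o_1 = (-2.5000, 4.3301, 0.0000)
after link 2: o_2 = (-0.3349, 2.5801, -1.5000)
after link 3: o_3 = (0.4151, 1.2811, 1.0981)
after link 4: o_4 = (1.5311, 1.3481, 5.4282)
after link 5: o_5 = (1.8146, -0.8750, 10.0083)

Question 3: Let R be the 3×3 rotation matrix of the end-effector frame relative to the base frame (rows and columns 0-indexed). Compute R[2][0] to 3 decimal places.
End-effector x-axis (col 0 of R) = (0.2500,-0.4330,0.8660)
R[2][0] = 0.8660

0.866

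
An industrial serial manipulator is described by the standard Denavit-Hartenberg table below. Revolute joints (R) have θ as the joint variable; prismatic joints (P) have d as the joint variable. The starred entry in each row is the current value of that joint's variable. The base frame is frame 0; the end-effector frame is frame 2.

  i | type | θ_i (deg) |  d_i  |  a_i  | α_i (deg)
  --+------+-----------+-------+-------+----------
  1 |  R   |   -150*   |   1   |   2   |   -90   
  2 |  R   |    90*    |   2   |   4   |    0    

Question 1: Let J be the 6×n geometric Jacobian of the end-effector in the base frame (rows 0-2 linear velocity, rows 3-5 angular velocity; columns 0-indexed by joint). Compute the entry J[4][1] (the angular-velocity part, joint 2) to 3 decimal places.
-0.866

axis z_1 = (0.5000,-0.8660,0.0000); lever o_n−o_1 = (1.0000,-1.7321,-4.0000)
cross product → J_v[:, 1] = (3.4641,2.0000,-0.0000)
J_ω[:, 1] = z_1
entry J[4][1] = -0.8660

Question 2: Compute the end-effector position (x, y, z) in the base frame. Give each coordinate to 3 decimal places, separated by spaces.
after link 1: o_1 = (-1.7321, -1.0000, 1.0000)
after link 2: o_2 = (-0.7321, -2.7321, -3.0000)

-0.732 -2.732 -3.000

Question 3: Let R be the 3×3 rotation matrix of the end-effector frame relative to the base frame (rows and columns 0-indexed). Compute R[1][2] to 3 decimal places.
End-effector z-axis (col 2 of R) = (0.5000,-0.8660,0.0000)
R[1][2] = -0.8660

-0.866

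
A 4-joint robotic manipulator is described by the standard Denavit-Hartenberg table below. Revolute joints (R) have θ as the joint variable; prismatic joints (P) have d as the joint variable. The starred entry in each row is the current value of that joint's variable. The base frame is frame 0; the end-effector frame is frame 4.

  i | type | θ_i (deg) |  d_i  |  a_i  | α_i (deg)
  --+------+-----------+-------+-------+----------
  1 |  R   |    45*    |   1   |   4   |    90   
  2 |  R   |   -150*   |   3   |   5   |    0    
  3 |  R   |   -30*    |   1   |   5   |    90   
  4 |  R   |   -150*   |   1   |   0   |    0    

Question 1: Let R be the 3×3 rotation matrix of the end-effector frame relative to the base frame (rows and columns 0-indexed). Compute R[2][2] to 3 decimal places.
1.000

End-effector z-axis (col 2 of R) = (-0.0000,-0.0000,1.0000)
R[2][2] = 1.0000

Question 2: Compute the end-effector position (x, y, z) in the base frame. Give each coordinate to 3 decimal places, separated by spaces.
after link 1: o_1 = (2.8284, 2.8284, 1.0000)
after link 2: o_2 = (1.8879, -2.3548, -1.5000)
after link 3: o_3 = (-0.9405, -6.5974, -1.5000)
after link 4: o_4 = (-0.9405, -6.5974, -0.5000)

-0.941 -6.597 -0.500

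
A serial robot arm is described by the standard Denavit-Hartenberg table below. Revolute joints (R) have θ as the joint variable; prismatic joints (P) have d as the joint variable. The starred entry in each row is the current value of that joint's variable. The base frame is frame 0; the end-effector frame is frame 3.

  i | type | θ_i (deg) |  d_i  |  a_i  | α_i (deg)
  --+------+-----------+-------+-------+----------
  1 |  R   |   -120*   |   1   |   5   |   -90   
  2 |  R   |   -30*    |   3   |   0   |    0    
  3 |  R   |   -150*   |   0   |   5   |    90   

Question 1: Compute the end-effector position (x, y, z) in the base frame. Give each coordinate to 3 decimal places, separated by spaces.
2.598 -1.500 1.000

after link 1: o_1 = (-2.5000, -4.3301, 1.0000)
after link 2: o_2 = (0.0981, -5.8301, 1.0000)
after link 3: o_3 = (2.5981, -1.5000, 1.0000)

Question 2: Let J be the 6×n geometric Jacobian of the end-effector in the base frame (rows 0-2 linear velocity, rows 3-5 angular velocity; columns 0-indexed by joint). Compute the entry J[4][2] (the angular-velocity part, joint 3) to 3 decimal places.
-0.500

axis z_2 = (0.8660,-0.5000,0.0000); lever o_n−o_2 = (2.5000,4.3301,0.0000)
cross product → J_v[:, 2] = (-0.0000,0.0000,5.0000)
J_ω[:, 2] = z_2
entry J[4][2] = -0.5000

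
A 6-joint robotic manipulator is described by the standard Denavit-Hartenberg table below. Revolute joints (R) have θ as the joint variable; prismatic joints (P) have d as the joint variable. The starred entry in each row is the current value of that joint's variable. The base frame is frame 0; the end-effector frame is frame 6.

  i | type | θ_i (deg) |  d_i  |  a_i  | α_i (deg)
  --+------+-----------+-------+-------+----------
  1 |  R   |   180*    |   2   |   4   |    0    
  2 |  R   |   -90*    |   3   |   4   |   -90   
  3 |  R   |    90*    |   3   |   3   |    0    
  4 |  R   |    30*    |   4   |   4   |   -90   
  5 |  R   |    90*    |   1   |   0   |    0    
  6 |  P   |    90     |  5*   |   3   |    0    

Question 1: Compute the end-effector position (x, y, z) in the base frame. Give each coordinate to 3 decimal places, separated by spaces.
-11.000 -1.696 4.134

after link 1: o_1 = (-4.0000, 0.0000, 2.0000)
after link 2: o_2 = (-4.0000, 4.0000, 5.0000)
after link 3: o_3 = (-7.0000, 4.0000, 2.0000)
after link 4: o_4 = (-11.0000, 2.0000, -1.4641)
after link 5: o_5 = (-11.0000, 1.1340, -0.9641)
after link 6: o_6 = (-11.0000, -1.6962, 4.1340)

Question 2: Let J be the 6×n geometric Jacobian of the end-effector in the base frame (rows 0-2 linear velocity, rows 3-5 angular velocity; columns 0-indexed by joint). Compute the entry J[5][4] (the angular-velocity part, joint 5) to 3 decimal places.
axis z_4 = (-0.0000,-0.8660,0.5000); lever o_n−o_4 = (0.0000,-3.6962,5.5981)
cross product → J_v[:, 4] = (-3.0000,0.0000,0.0000)
J_ω[:, 4] = z_4
entry J[5][4] = 0.5000

0.500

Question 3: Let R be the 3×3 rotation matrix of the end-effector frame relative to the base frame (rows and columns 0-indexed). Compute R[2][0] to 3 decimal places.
0.866

End-effector x-axis (col 0 of R) = (0.0000,0.5000,0.8660)
R[2][0] = 0.8660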